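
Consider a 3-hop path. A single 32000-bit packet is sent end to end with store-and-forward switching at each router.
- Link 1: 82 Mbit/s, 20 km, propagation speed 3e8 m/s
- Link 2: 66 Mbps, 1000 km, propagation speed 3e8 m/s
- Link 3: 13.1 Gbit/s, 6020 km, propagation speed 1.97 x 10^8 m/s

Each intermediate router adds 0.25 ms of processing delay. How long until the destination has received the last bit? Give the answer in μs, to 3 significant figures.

35300 μs

Transmission delays (L/R per hop): 390.244, 484.848, 2.44275 μs; sum = 877.535 μs.
Propagation delays (d/s per hop): 66.6667, 3333.33, 30558.4 μs; sum = 33958.4 μs.
Processing at 2 router(s): 2 × 0.25 ms = 500 μs.
End-to-end = 35300 μs.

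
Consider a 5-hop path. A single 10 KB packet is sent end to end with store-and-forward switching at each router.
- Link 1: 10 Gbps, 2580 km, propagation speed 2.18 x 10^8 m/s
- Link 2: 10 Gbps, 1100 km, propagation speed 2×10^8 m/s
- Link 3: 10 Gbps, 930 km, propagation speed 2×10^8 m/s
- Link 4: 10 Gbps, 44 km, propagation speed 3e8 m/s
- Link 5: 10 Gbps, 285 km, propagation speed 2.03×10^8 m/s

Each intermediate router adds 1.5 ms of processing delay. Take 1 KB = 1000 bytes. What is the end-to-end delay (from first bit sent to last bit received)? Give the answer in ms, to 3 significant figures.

29.6 ms

L = 80000 bits.
Transmission delay per hop = L/R = 80000/10000000000 = 0.008 ms; 5 hops → 0.04 ms.
Propagation delays (d/s per hop): 11.8349, 5.5, 4.65, 0.146667, 1.40394 ms; sum = 23.5355 ms.
Processing at 4 router(s): 4 × 1.5 ms = 6 ms.
End-to-end = 29.6 ms.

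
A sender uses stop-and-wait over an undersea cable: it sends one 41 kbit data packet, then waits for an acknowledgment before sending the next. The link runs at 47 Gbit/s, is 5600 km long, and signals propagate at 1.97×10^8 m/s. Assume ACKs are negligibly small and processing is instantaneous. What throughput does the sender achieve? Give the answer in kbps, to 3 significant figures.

t_tx = L/R = 41000/47000000000 = 8.7234e-07 s.
t_prop = 5600000/197000000 = 0.0284264 s; RTT = 0.0568528 s.
Cycle = t_tx + RTT = 0.0568537 s.
Throughput = L / cycle = 41000 / 0.0568537 = 721 kbps.

721 kbps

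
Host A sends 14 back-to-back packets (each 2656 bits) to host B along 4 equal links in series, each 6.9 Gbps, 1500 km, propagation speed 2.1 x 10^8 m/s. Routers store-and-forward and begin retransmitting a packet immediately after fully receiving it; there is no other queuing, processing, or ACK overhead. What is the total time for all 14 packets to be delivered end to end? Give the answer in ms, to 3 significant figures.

Per-hop transmission t_tx = L/R = 2656/6900000000 = 0.000384928 ms.
Per-hop propagation t_prop = 1500000/210000000 = 7.14286 ms.
Pipeline fill: first packet needs 4·t_tx to clear all hops; remaining 13 packets each add one t_tx.
Total = (4+14-1)·t_tx + 4·t_prop = 17·0.000384928 + 4·7.14286 = 28.6 ms.

28.6 ms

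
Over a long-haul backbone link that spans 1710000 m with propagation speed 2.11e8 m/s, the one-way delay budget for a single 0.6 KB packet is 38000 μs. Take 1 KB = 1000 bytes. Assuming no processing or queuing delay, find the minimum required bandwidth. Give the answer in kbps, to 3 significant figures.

L = 4800 bits.
Propagation delay = 1710000 / 211000000 = 8104.27 μs.
Transmission budget = 38000 − 8104.27 = 29895.7 μs.
R ≥ L / t_tx = 4800 bits / 0.0298957 s = 161 kbps.

161 kbps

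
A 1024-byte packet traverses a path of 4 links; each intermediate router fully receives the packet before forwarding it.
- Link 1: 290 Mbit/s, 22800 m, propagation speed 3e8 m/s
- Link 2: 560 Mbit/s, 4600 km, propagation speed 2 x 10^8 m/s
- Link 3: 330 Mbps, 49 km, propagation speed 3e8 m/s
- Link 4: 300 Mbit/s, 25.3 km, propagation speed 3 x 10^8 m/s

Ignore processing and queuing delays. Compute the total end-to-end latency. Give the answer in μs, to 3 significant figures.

23400 μs

L = 1024 × 8 = 8192 bits.
Transmission delays (L/R per hop): 28.2483, 14.6286, 24.8242, 27.3067 μs; sum = 95.0078 μs.
Propagation delays (d/s per hop): 76, 23000, 163.333, 84.3333 μs; sum = 23323.7 μs.
End-to-end = 23400 μs.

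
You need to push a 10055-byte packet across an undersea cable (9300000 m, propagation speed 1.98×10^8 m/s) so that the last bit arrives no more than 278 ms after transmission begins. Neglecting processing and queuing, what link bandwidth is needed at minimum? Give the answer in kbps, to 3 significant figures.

348 kbps

L = 80440 bits.
Propagation delay = 9300000 / 198000000 = 46.9697 ms.
Transmission budget = 278 − 46.9697 = 231.03 ms.
R ≥ L / t_tx = 80440 bits / 0.23103 s = 348 kbps.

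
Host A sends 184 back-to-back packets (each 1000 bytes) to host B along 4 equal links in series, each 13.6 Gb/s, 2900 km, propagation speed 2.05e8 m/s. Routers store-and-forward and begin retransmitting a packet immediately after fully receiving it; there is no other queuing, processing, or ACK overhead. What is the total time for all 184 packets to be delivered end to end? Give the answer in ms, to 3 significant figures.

56.7 ms

Per-hop transmission t_tx = L/R = 8000/13600000000 = 0.000588235 ms.
Per-hop propagation t_prop = 2900000/2.05e+08 = 14.1463 ms.
Pipeline fill: first packet needs 4·t_tx to clear all hops; remaining 183 packets each add one t_tx.
Total = (4+184-1)·t_tx + 4·t_prop = 187·0.000588235 + 4·14.1463 = 56.7 ms.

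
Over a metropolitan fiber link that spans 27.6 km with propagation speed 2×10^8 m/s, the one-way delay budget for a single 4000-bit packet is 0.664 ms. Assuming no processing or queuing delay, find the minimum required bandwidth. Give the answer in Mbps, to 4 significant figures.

Propagation delay = 27600 / 200000000 = 0.138 ms.
Transmission budget = 0.664 − 0.138 = 0.526 ms.
R ≥ L / t_tx = 4000 bits / 0.000526 s = 7.605 Mbps.

7.605 Mbps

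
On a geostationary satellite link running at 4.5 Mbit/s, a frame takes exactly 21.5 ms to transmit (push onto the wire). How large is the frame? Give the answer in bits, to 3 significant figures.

96800 bits

L = R × t_tx = 4500000 b/s × 0.0215 s = 96750 bits.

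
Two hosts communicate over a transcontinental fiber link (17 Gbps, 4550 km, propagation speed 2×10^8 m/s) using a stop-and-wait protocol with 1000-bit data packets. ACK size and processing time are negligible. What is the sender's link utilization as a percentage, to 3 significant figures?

t_tx = L/R = 1000/17000000000 = 5.88235e-08 s.
t_prop = 4550000/200000000 = 0.02275 s; RTT = 0.0455 s.
Cycle = t_tx + RTT = 0.0455001 s.
Utilization = t_tx / cycle = 5.88235e-08/0.0455001 = 0.000129 %.

0.000129 %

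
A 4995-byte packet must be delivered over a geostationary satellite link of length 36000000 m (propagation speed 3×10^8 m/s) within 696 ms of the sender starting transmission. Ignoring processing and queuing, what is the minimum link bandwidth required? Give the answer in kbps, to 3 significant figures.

69.4 kbps

L = 39960 bits.
Propagation delay = 36000000 / 300000000 = 120 ms.
Transmission budget = 696 − 120 = 576 ms.
R ≥ L / t_tx = 39960 bits / 0.576 s = 69.4 kbps.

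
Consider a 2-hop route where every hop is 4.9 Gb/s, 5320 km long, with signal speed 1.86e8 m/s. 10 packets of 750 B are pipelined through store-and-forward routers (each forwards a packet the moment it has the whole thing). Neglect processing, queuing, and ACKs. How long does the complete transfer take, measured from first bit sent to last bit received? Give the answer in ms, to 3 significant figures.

57.2 ms

Per-hop transmission t_tx = L/R = 6000/4900000000 = 0.00122449 ms.
Per-hop propagation t_prop = 5320000/186000000 = 28.6022 ms.
Pipeline fill: first packet needs 2·t_tx to clear all hops; remaining 9 packets each add one t_tx.
Total = (2+10-1)·t_tx + 2·t_prop = 11·0.00122449 + 2·28.6022 = 57.2 ms.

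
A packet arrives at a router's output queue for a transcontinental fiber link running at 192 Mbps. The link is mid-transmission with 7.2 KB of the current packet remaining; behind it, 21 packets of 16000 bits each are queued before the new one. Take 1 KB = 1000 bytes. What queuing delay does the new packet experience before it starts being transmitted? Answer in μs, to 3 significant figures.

Each queued packet: L/R = 16000/192000000 = 83.3333 μs.
21 queued → 1750 μs.
Plus remaining 57600 bits of current packet: 300 μs.
Queuing delay = 2050 μs.

2050 μs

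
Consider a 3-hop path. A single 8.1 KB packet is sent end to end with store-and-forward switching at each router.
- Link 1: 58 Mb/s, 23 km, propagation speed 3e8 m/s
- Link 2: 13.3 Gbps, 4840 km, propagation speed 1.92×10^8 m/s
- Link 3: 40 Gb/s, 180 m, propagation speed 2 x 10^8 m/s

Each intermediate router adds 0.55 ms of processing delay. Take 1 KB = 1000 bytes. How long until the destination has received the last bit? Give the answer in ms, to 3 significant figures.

27.5 ms

L = 64800 bits.
Transmission delays (L/R per hop): 1.11724, 0.00487218, 0.00162 ms; sum = 1.12373 ms.
Propagation delays (d/s per hop): 0.0766667, 25.2083, 0.0009 ms; sum = 25.2859 ms.
Processing at 2 router(s): 2 × 0.55 ms = 1.1 ms.
End-to-end = 27.5 ms.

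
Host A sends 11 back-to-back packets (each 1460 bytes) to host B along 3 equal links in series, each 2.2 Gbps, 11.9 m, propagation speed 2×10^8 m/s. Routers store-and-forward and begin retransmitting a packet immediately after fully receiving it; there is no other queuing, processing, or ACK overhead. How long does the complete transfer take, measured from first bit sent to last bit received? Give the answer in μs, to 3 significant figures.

69.2 μs

Per-hop transmission t_tx = L/R = 11680/2200000000 = 5.30909 μs.
Per-hop propagation t_prop = 11.9/200000000 = 0.0595 μs.
Pipeline fill: first packet needs 3·t_tx to clear all hops; remaining 10 packets each add one t_tx.
Total = (3+11-1)·t_tx + 3·t_prop = 13·5.30909 + 3·0.0595 = 69.2 μs.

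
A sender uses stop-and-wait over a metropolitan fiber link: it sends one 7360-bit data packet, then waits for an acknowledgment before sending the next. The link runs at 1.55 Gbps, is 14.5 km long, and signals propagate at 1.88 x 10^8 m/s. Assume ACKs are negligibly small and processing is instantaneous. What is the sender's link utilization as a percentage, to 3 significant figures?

t_tx = L/R = 7360/1550000000 = 4.74839e-06 s.
t_prop = 14500/188000000 = 7.71277e-05 s; RTT = 0.000154255 s.
Cycle = t_tx + RTT = 0.000159004 s.
Utilization = t_tx / cycle = 4.74839e-06/0.000159004 = 2.99 %.

2.99 %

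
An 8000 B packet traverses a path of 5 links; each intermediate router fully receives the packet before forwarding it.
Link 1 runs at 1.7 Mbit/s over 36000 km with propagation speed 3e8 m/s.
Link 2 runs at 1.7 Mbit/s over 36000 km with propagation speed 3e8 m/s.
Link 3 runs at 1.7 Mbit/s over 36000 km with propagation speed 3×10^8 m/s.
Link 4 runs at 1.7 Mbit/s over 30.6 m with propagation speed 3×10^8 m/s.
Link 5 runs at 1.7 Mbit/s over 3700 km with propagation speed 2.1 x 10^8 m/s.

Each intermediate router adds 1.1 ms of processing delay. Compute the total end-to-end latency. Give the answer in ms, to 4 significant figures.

L = 8000 × 8 = 64000 bits.
Transmission delay per hop = L/R = 64000/1700000 = 37.6471 ms; 5 hops → 188.235 ms.
Propagation delays (d/s per hop): 120, 120, 120, 0.000102, 17.619 ms; sum = 377.619 ms.
Processing at 4 router(s): 4 × 1.1 ms = 4.4 ms.
End-to-end = 570.3 ms.

570.3 ms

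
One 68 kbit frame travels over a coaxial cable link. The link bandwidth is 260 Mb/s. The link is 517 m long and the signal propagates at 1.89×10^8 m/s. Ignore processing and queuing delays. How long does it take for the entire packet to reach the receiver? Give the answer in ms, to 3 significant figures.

L = 68000 bits.
Transmission delay = L/R = 68000 / 260000000 = 0.261538 ms.
Propagation delay = d/s = 517 m / 189000000 m/s = 0.00273545 ms.
Total = 0.264 ms.

0.264 ms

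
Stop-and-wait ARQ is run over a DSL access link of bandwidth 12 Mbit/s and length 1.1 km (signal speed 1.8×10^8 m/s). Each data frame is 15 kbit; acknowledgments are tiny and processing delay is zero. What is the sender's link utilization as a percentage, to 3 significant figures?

99.0 %

t_tx = L/R = 15000/12000000 = 0.00125 s.
t_prop = 1100/180000000 = 6.11111e-06 s; RTT = 1.22222e-05 s.
Cycle = t_tx + RTT = 0.00126222 s.
Utilization = t_tx / cycle = 0.00125/0.00126222 = 99.0 %.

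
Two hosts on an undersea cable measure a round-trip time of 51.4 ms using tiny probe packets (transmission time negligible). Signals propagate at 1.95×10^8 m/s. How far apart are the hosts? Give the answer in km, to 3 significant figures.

5010 km

One-way propagation = RTT/2 = 25.7 ms.
d = s × t = 195000000 × 0.0257 = 5010 km.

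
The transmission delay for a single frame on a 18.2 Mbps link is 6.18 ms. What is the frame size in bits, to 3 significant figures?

L = R × t_tx = 18200000 b/s × 0.00618 s = 112476 bits.

112000 bits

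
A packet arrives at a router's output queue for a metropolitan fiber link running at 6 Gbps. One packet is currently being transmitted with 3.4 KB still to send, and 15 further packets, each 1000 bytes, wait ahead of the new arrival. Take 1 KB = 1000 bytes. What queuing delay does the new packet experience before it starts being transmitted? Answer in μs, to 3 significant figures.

24.5 μs

Each queued packet: L/R = 8000/6000000000 = 1.33333 μs.
15 queued → 20 μs.
Plus remaining 27200 bits of current packet: 4.53333 μs.
Queuing delay = 24.5 μs.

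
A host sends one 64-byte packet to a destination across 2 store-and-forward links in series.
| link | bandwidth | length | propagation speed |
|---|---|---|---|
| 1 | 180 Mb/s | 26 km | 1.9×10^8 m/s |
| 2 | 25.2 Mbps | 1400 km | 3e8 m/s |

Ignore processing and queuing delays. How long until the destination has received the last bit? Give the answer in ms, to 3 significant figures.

4.83 ms

L = 64 × 8 = 512 bits.
Transmission delays (L/R per hop): 0.00284444, 0.0203175 ms; sum = 0.0231619 ms.
Propagation delays (d/s per hop): 0.136842, 4.66667 ms; sum = 4.80351 ms.
End-to-end = 4.83 ms.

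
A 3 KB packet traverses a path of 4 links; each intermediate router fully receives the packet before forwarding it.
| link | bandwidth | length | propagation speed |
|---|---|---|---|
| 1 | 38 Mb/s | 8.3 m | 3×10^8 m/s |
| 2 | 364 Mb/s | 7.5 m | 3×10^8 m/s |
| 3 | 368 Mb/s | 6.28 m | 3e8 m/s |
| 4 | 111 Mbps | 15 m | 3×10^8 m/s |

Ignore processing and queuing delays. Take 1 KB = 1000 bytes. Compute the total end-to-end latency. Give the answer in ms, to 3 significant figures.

0.979 ms

L = 24000 bits.
Transmission delays (L/R per hop): 0.631579, 0.0659341, 0.0652174, 0.216216 ms; sum = 0.978947 ms.
Propagation delays (d/s per hop): 2.76667e-05, 2.5e-05, 2.09333e-05, 5e-05 ms; sum = 0.0001236 ms.
End-to-end = 0.979 ms.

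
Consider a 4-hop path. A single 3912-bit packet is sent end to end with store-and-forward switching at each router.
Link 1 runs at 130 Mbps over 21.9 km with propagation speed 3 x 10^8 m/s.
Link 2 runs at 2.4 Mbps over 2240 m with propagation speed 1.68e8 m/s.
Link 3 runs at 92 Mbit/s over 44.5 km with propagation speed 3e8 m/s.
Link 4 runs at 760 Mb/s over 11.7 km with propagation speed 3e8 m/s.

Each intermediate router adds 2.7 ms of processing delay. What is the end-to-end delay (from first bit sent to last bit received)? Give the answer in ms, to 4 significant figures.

Transmission delays (L/R per hop): 0.0300923, 1.63, 0.0425217, 0.00514737 ms; sum = 1.70776 ms.
Propagation delays (d/s per hop): 0.073, 0.0133333, 0.148333, 0.039 ms; sum = 0.273667 ms.
Processing at 3 router(s): 3 × 2.7 ms = 8.1 ms.
End-to-end = 10.08 ms.

10.08 ms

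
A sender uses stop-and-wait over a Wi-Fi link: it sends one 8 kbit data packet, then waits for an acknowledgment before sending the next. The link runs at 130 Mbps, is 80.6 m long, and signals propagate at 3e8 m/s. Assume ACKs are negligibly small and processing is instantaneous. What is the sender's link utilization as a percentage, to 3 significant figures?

99.1 %

t_tx = L/R = 8000/130000000 = 6.15385e-05 s.
t_prop = 80.6/300000000 = 2.68667e-07 s; RTT = 5.37333e-07 s.
Cycle = t_tx + RTT = 6.20758e-05 s.
Utilization = t_tx / cycle = 6.15385e-05/6.20758e-05 = 99.1 %.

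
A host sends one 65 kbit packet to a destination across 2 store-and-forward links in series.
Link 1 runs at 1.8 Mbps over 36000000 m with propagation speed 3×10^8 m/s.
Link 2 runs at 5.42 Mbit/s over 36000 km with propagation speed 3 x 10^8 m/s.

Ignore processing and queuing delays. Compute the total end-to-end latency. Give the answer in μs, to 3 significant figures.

L = 65000 bits.
Transmission delays (L/R per hop): 36111.1, 11992.6 μs; sum = 48103.7 μs.
Propagation delays (d/s per hop): 120000, 120000 μs; sum = 240000 μs.
End-to-end = 288000 μs.

288000 μs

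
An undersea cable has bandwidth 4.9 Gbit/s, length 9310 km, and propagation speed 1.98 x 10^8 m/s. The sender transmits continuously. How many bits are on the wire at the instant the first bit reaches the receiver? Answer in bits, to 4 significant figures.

Propagation delay = 9310000 / 198000000 = 0.0470202 s.
BDP = R × t_prop = 4900000000 × 0.0470202 = 230399000 bits.

230400000 bits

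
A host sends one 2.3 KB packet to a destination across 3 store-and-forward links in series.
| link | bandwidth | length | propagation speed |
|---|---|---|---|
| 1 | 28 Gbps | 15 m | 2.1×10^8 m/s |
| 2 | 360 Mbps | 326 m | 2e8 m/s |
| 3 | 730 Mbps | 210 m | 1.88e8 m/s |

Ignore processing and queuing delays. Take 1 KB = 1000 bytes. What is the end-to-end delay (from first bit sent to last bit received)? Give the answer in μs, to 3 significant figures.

79.8 μs

L = 18400 bits.
Transmission delays (L/R per hop): 0.657143, 51.1111, 25.2055 μs; sum = 76.9737 μs.
Propagation delays (d/s per hop): 0.0714286, 1.63, 1.11702 μs; sum = 2.81845 μs.
End-to-end = 79.8 μs.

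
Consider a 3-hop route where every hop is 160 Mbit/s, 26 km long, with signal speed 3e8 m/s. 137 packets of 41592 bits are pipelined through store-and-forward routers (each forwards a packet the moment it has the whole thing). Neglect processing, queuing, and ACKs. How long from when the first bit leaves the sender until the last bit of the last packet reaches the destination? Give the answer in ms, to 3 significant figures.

Per-hop transmission t_tx = L/R = 41592/160000000 = 0.25995 ms.
Per-hop propagation t_prop = 26000/300000000 = 0.0866667 ms.
Pipeline fill: first packet needs 3·t_tx to clear all hops; remaining 136 packets each add one t_tx.
Total = (3+137-1)·t_tx + 3·t_prop = 139·0.25995 + 3·0.0866667 = 36.4 ms.

36.4 ms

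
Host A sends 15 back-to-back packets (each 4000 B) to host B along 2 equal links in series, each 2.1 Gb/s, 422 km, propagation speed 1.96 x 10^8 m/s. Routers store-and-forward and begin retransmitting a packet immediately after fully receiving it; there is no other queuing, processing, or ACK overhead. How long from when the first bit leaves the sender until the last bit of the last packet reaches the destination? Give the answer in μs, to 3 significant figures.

4550 μs

Per-hop transmission t_tx = L/R = 32000/2100000000 = 15.2381 μs.
Per-hop propagation t_prop = 422000/196000000 = 2153.06 μs.
Pipeline fill: first packet needs 2·t_tx to clear all hops; remaining 14 packets each add one t_tx.
Total = (2+15-1)·t_tx + 2·t_prop = 16·15.2381 + 2·2153.06 = 4550 μs.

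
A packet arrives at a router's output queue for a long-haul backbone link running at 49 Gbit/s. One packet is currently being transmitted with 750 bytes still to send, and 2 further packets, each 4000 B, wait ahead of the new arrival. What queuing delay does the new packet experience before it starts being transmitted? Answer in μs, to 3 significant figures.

Each queued packet: L/R = 32000/49000000000 = 0.653061 μs.
2 queued → 1.30612 μs.
Plus remaining 6000 bits of current packet: 0.122449 μs.
Queuing delay = 1.43 μs.

1.43 μs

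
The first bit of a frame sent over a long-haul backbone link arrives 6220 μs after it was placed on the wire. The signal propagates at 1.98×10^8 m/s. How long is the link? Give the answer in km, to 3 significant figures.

1230 km

d = s × t_prop = 198000000 × 0.00622 = 1230 km.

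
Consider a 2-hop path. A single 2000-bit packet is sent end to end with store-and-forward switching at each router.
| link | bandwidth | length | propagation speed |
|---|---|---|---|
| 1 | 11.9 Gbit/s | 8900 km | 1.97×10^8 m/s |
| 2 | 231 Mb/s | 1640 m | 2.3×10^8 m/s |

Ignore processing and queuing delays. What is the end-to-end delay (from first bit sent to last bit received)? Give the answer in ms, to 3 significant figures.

45.2 ms

Transmission delays (L/R per hop): 0.000168067, 0.00865801 ms; sum = 0.00882608 ms.
Propagation delays (d/s per hop): 45.1777, 0.00713043 ms; sum = 45.1848 ms.
End-to-end = 45.2 ms.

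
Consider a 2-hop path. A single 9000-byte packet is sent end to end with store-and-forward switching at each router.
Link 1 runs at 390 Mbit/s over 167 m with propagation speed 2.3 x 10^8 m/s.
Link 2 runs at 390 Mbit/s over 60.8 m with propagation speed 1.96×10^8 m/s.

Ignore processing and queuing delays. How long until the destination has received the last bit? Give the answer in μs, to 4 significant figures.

L = 9000 × 8 = 72000 bits.
Transmission delay per hop = L/R = 72000/390000000 = 184.615 μs; 2 hops → 369.231 μs.
Propagation delays (d/s per hop): 0.726087, 0.310204 μs; sum = 1.03629 μs.
End-to-end = 370.3 μs.

370.3 μs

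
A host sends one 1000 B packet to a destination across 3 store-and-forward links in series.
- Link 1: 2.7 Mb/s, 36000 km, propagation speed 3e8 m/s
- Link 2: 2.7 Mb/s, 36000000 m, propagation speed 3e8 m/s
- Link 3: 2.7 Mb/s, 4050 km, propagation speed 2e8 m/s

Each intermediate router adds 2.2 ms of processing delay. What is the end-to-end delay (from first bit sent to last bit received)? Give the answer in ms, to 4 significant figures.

273.5 ms

L = 1000 × 8 = 8000 bits.
Transmission delay per hop = L/R = 8000/2700000 = 2.96296 ms; 3 hops → 8.88889 ms.
Propagation delays (d/s per hop): 120, 120, 20.25 ms; sum = 260.25 ms.
Processing at 2 router(s): 2 × 2.2 ms = 4.4 ms.
End-to-end = 273.5 ms.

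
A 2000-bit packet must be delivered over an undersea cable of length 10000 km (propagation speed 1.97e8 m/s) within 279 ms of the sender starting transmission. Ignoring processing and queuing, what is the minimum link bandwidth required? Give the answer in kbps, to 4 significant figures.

8.763 kbps

Propagation delay = 10000000 / 197000000 = 50.7614 ms.
Transmission budget = 279 − 50.7614 = 228.239 ms.
R ≥ L / t_tx = 2000 bits / 0.228239 s = 8.763 kbps.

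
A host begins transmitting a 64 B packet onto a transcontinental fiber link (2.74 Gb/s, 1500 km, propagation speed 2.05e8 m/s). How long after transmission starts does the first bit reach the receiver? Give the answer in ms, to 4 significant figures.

First bit experiences only propagation delay: d/s = 1500000/2.05e+08 = 7.317 ms.

7.317 ms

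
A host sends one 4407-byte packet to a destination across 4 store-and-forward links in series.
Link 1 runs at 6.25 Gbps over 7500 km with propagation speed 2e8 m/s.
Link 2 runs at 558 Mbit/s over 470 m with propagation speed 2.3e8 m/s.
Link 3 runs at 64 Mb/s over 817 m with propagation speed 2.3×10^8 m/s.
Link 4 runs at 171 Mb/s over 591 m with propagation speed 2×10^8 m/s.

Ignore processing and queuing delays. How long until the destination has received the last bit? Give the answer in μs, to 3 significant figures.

38300 μs

L = 4407 × 8 = 35256 bits.
Transmission delays (L/R per hop): 5.64096, 63.1828, 550.875, 206.175 μs; sum = 825.874 μs.
Propagation delays (d/s per hop): 37500, 2.04348, 3.55217, 2.955 μs; sum = 37508.6 μs.
End-to-end = 38300 μs.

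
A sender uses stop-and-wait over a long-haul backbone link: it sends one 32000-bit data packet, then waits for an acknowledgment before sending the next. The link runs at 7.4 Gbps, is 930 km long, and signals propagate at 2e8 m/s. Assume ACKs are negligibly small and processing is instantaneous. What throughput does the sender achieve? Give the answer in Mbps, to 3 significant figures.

t_tx = L/R = 32000/7400000000 = 4.32432e-06 s.
t_prop = 930000/200000000 = 0.00465 s; RTT = 0.0093 s.
Cycle = t_tx + RTT = 0.00930432 s.
Throughput = L / cycle = 32000 / 0.00930432 = 3.44 Mbps.

3.44 Mbps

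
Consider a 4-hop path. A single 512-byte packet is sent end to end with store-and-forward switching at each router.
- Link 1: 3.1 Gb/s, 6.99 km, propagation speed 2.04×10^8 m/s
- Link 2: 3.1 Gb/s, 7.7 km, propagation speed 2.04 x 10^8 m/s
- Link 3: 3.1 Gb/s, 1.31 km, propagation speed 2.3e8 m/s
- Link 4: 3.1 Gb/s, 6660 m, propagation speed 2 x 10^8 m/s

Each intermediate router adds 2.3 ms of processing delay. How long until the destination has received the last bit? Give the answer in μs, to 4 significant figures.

L = 512 × 8 = 4096 bits.
Transmission delay per hop = L/R = 4096/3100000000 = 1.32129 μs; 4 hops → 5.28516 μs.
Propagation delays (d/s per hop): 34.2647, 37.7451, 5.69565, 33.3 μs; sum = 111.005 μs.
Processing at 3 router(s): 3 × 2.3 ms = 6900 μs.
End-to-end = 7016 μs.

7016 μs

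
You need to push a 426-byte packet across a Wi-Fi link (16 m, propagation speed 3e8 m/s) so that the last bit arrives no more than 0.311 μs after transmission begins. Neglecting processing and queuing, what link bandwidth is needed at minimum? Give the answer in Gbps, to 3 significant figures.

13.2 Gbps

L = 3408 bits.
Propagation delay = 16 / 300000000 = 0.0533333 μs.
Transmission budget = 0.311 − 0.0533333 = 0.257667 μs.
R ≥ L / t_tx = 3408 bits / 2.57667e-07 s = 13.2 Gbps.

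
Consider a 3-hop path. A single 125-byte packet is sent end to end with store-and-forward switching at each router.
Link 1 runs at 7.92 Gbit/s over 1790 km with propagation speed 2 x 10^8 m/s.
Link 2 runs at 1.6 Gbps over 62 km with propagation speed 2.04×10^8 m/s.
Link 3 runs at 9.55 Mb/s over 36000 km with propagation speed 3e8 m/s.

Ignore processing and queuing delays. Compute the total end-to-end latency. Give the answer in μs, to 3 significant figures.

L = 125 × 8 = 1000 bits.
Transmission delays (L/R per hop): 0.126263, 0.625, 104.712 μs; sum = 105.463 μs.
Propagation delays (d/s per hop): 8950, 303.922, 120000 μs; sum = 129254 μs.
End-to-end = 129000 μs.

129000 μs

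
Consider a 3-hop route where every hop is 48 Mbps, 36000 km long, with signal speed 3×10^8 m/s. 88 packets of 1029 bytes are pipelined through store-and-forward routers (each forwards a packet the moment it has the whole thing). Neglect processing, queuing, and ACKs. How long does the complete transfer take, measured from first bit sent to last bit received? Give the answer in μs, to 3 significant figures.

Per-hop transmission t_tx = L/R = 8232/48000000 = 171.5 μs.
Per-hop propagation t_prop = 36000000/300000000 = 120000 μs.
Pipeline fill: first packet needs 3·t_tx to clear all hops; remaining 87 packets each add one t_tx.
Total = (3+88-1)·t_tx + 3·t_prop = 90·171.5 + 3·120000 = 375000 μs.

375000 μs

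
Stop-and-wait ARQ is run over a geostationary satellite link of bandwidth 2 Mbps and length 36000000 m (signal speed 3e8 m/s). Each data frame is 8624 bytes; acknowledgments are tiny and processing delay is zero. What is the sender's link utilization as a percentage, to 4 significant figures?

12.57 %

t_tx = L/R = 68992/2000000 = 0.034496 s.
t_prop = 36000000/300000000 = 0.12 s; RTT = 0.24 s.
Cycle = t_tx + RTT = 0.274496 s.
Utilization = t_tx / cycle = 0.034496/0.274496 = 12.57 %.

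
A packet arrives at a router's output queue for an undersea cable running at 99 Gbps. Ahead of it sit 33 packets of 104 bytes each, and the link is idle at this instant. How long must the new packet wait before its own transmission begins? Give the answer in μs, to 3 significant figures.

0.277 μs

Each queued packet: L/R = 832/99000000000 = 0.00840404 μs.
33 queued → 0.277333 μs.
Queuing delay = 0.277 μs.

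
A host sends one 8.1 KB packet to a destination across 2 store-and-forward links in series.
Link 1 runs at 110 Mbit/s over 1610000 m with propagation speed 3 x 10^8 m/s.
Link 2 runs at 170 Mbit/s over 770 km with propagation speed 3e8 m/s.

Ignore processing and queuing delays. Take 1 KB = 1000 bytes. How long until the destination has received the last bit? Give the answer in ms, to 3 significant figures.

L = 64800 bits.
Transmission delays (L/R per hop): 0.589091, 0.381176 ms; sum = 0.970267 ms.
Propagation delays (d/s per hop): 5.36667, 2.56667 ms; sum = 7.93333 ms.
End-to-end = 8.90 ms.

8.90 ms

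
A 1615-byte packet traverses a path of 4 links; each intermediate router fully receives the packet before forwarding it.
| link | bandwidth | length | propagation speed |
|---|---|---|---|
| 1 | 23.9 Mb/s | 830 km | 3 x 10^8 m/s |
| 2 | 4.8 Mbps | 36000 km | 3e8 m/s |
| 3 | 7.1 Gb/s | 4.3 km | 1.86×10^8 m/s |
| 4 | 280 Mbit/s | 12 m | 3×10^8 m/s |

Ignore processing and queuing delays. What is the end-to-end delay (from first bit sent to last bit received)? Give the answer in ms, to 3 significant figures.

126 ms

L = 1615 × 8 = 12920 bits.
Transmission delays (L/R per hop): 0.540586, 2.69167, 0.00181972, 0.0461429 ms; sum = 3.28022 ms.
Propagation delays (d/s per hop): 2.76667, 120, 0.0231183, 4e-05 ms; sum = 122.79 ms.
End-to-end = 126 ms.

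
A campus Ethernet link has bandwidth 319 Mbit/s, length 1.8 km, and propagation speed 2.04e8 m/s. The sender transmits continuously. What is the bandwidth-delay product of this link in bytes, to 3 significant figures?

352 bytes

Propagation delay = 1800 / 204000000 = 8.82353e-06 s.
BDP = R × t_prop = 319000000 × 8.82353e-06 = 2814.71 bits.
In bytes: 2814.71/8 = 352 bytes.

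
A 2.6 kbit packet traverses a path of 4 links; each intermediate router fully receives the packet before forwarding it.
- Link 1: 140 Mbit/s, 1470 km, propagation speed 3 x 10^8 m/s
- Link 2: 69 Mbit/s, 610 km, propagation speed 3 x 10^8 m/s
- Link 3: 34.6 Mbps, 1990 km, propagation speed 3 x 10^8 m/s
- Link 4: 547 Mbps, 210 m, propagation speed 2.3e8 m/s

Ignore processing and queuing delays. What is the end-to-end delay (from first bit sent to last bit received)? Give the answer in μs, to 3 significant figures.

13700 μs

L = 2600 bits.
Transmission delays (L/R per hop): 18.5714, 37.6812, 75.1445, 4.7532 μs; sum = 136.15 μs.
Propagation delays (d/s per hop): 4900, 2033.33, 6633.33, 0.913043 μs; sum = 13567.6 μs.
End-to-end = 13700 μs.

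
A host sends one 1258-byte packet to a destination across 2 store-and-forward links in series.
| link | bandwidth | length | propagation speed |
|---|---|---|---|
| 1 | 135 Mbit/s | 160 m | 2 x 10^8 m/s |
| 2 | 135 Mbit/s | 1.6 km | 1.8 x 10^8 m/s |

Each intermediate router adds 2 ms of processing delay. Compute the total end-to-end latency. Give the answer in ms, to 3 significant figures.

L = 1258 × 8 = 10064 bits.
Transmission delay per hop = L/R = 10064/135000000 = 0.0745481 ms; 2 hops → 0.149096 ms.
Propagation delays (d/s per hop): 0.0008, 0.00888889 ms; sum = 0.00968889 ms.
Processing at 1 router(s): 1 × 2 ms = 2 ms.
End-to-end = 2.16 ms.

2.16 ms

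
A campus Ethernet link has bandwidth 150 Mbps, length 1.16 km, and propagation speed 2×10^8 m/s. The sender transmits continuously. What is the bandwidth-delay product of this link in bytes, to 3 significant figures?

Propagation delay = 1160 / 200000000 = 5.8e-06 s.
BDP = R × t_prop = 150000000 × 5.8e-06 = 870 bits.
In bytes: 870/8 = 109 bytes.

109 bytes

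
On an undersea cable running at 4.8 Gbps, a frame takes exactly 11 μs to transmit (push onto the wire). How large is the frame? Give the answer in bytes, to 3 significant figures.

L = R × t_tx = 4800000000 b/s × 1.1e-05 s = 52800 bits.
In bytes: 52800 / 8 = 6600 bytes.

6600 bytes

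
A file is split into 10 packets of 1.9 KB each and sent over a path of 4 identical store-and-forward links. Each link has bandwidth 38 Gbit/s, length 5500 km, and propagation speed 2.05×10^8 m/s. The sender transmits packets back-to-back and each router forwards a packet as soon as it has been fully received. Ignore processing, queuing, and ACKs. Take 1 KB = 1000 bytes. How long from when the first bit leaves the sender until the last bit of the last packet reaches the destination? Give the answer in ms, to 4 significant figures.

107.3 ms

Per-hop transmission t_tx = L/R = 15200/38000000000 = 0.0004 ms.
Per-hop propagation t_prop = 5500000/2.05e+08 = 26.8293 ms.
Pipeline fill: first packet needs 4·t_tx to clear all hops; remaining 9 packets each add one t_tx.
Total = (4+10-1)·t_tx + 4·t_prop = 13·0.0004 + 4·26.8293 = 107.3 ms.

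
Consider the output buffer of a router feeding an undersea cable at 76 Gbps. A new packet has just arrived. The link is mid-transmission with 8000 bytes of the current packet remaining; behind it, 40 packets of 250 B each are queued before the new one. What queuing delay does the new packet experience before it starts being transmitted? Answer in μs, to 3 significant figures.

1.89 μs

Each queued packet: L/R = 2000/76000000000 = 0.0263158 μs.
40 queued → 1.05263 μs.
Plus remaining 64000 bits of current packet: 0.842105 μs.
Queuing delay = 1.89 μs.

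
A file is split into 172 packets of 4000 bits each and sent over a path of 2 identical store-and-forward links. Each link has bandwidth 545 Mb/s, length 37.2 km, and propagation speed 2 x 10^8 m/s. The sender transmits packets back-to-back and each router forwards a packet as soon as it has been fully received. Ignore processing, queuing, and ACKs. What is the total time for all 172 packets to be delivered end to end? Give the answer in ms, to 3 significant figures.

Per-hop transmission t_tx = L/R = 4000/545000000 = 0.00733945 ms.
Per-hop propagation t_prop = 37200/200000000 = 0.186 ms.
Pipeline fill: first packet needs 2·t_tx to clear all hops; remaining 171 packets each add one t_tx.
Total = (2+172-1)·t_tx + 2·t_prop = 173·0.00733945 + 2·0.186 = 1.64 ms.

1.64 ms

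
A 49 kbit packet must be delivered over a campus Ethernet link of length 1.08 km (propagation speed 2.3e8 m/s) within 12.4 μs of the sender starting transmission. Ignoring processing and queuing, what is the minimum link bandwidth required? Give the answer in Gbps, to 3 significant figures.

Propagation delay = 1080 / 2.3e+08 = 4.69565 μs.
Transmission budget = 12.4 − 4.69565 = 7.70435 μs.
R ≥ L / t_tx = 49000 bits / 7.70435e-06 s = 6.36 Gbps.

6.36 Gbps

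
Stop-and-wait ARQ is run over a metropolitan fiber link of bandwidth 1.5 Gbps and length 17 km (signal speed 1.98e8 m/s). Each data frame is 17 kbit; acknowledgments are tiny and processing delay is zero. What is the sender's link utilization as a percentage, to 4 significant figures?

t_tx = L/R = 17000/1500000000 = 1.13333e-05 s.
t_prop = 17000/198000000 = 8.58586e-05 s; RTT = 0.000171717 s.
Cycle = t_tx + RTT = 0.000183051 s.
Utilization = t_tx / cycle = 1.13333e-05/0.000183051 = 6.191 %.

6.191 %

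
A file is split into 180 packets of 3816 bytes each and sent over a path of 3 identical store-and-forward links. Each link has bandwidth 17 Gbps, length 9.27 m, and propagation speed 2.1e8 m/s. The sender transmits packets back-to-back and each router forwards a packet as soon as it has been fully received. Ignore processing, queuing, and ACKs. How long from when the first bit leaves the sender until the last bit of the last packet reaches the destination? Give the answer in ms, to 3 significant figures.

0.327 ms

Per-hop transmission t_tx = L/R = 30528/17000000000 = 0.00179576 ms.
Per-hop propagation t_prop = 9.27/210000000 = 4.41429e-05 ms.
Pipeline fill: first packet needs 3·t_tx to clear all hops; remaining 179 packets each add one t_tx.
Total = (3+180-1)·t_tx + 3·t_prop = 182·0.00179576 + 3·4.41429e-05 = 0.327 ms.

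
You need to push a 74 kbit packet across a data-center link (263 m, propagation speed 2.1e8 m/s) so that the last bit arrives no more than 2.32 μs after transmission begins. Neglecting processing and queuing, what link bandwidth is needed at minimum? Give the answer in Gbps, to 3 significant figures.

Propagation delay = 263 / 210000000 = 1.25238 μs.
Transmission budget = 2.32 − 1.25238 = 1.06762 μs.
R ≥ L / t_tx = 74000 bits / 1.06762e-06 s = 69.3 Gbps.

69.3 Gbps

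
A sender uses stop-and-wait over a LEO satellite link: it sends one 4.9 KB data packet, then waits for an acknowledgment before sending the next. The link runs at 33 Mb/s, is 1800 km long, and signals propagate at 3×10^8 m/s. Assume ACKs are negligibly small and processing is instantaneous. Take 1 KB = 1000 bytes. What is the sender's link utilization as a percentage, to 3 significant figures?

9.01 %

t_tx = L/R = 39200/33000000 = 0.00118788 s.
t_prop = 1800000/300000000 = 0.006 s; RTT = 0.012 s.
Cycle = t_tx + RTT = 0.0131879 s.
Utilization = t_tx / cycle = 0.00118788/0.0131879 = 9.01 %.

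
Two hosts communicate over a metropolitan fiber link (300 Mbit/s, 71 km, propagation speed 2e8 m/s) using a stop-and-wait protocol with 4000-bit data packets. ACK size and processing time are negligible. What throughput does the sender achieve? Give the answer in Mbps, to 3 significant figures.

t_tx = L/R = 4000/300000000 = 1.33333e-05 s.
t_prop = 71000/200000000 = 0.000355 s; RTT = 0.00071 s.
Cycle = t_tx + RTT = 0.000723333 s.
Throughput = L / cycle = 4000 / 0.000723333 = 5.53 Mbps.

5.53 Mbps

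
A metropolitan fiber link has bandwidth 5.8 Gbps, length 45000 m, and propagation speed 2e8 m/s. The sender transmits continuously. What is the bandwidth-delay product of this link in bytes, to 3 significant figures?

163000 bytes

Propagation delay = 45000 / 200000000 = 0.000225 s.
BDP = R × t_prop = 5800000000 × 0.000225 = 1305000 bits.
In bytes: 1305000/8 = 163000 bytes.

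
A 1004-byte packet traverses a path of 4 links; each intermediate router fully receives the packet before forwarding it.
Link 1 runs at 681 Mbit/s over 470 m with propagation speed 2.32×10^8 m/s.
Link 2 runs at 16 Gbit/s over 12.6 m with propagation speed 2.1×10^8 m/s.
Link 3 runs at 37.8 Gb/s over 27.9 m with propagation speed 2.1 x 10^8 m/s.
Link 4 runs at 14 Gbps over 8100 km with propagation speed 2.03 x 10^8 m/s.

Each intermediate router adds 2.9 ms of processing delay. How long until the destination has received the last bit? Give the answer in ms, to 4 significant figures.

48.62 ms

L = 1004 × 8 = 8032 bits.
Transmission delays (L/R per hop): 0.0117944, 0.000502, 0.000212487, 0.000573714 ms; sum = 0.0130826 ms.
Propagation delays (d/s per hop): 0.00202586, 6e-05, 0.000132857, 39.9015 ms; sum = 39.9037 ms.
Processing at 3 router(s): 3 × 2.9 ms = 8.7 ms.
End-to-end = 48.62 ms.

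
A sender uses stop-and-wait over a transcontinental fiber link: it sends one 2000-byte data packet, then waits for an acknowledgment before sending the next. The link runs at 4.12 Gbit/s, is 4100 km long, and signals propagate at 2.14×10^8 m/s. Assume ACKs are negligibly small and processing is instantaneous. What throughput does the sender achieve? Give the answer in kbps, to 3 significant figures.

t_tx = L/R = 16000/4120000000 = 3.8835e-06 s.
t_prop = 4100000/214000000 = 0.0191589 s; RTT = 0.0383178 s.
Cycle = t_tx + RTT = 0.0383216 s.
Throughput = L / cycle = 16000 / 0.0383216 = 418 kbps.

418 kbps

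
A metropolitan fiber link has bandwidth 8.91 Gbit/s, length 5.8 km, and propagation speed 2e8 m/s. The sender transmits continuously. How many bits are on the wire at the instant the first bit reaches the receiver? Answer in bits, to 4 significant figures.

258400 bits

Propagation delay = 5800 / 200000000 = 2.9e-05 s.
BDP = R × t_prop = 8910000000 × 2.9e-05 = 258390 bits.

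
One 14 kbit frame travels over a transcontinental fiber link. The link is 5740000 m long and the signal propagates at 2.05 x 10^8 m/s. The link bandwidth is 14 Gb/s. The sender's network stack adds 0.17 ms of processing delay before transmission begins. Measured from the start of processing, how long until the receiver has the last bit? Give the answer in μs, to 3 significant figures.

L = 14000 bits.
Transmission delay = L/R = 14000 / 14000000000 = 1 μs.
Propagation delay = d/s = 5740000 m / 2.05e+08 m/s = 28000 μs.
Plus processing delay 0.17 ms = 170 μs.
Total = 28200 μs.

28200 μs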